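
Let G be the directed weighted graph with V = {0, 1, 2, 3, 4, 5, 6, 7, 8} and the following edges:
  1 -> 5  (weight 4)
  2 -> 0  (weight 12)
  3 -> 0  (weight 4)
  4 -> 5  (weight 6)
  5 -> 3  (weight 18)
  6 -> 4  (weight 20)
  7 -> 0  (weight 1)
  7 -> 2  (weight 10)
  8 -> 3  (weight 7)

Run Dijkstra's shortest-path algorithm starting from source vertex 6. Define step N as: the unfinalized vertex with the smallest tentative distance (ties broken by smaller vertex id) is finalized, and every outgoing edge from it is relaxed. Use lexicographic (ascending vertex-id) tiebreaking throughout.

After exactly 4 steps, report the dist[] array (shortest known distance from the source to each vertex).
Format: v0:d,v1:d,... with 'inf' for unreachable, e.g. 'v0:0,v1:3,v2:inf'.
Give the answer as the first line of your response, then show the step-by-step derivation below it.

v0:48,v1:inf,v2:inf,v3:44,v4:20,v5:26,v6:0,v7:inf,v8:inf

step 1: dist = v0:inf,v1:inf,v2:inf,v3:inf,v4:20,v5:inf,v6:0,v7:inf,v8:inf
step 2: dist = v0:inf,v1:inf,v2:inf,v3:inf,v4:20,v5:26,v6:0,v7:inf,v8:inf
step 3: dist = v0:inf,v1:inf,v2:inf,v3:44,v4:20,v5:26,v6:0,v7:inf,v8:inf
step 4: dist = v0:48,v1:inf,v2:inf,v3:44,v4:20,v5:26,v6:0,v7:inf,v8:inf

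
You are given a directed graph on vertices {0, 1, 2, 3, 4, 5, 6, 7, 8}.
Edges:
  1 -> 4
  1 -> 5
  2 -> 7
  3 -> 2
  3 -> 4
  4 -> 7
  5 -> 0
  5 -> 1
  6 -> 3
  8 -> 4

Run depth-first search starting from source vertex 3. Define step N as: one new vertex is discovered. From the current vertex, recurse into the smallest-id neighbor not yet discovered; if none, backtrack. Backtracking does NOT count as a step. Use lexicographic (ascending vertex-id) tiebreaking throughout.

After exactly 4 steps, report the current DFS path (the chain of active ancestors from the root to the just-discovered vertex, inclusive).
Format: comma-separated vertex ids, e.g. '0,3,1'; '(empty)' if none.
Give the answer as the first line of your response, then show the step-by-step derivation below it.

3,4

step 1: discover 3; path=3; order=3
step 2: discover 2; path=3>2; order=3,2
step 3: discover 7; path=3>2>7; order=3,2,7
step 4: discover 4; path=3>4; order=3,2,7,4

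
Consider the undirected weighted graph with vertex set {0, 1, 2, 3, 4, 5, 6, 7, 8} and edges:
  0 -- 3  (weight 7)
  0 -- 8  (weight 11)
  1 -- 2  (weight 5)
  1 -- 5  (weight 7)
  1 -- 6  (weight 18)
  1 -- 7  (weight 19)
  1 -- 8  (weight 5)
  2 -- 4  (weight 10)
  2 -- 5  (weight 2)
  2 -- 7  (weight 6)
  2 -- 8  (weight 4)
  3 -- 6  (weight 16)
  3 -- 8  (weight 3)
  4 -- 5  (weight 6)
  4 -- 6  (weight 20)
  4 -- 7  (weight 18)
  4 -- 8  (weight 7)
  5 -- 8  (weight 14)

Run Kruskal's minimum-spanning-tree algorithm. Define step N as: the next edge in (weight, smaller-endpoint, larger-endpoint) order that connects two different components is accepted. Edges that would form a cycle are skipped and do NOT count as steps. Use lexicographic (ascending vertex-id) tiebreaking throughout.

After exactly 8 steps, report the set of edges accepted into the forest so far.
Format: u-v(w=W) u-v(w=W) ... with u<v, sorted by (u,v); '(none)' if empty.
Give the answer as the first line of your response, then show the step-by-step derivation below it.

0-3(w=7) 1-2(w=5) 2-5(w=2) 2-7(w=6) 2-8(w=4) 3-6(w=16) 3-8(w=3) 4-5(w=6)

step 1: add edge 2-5 (w=2); MST = {2-5(w=2)}
step 2: add edge 3-8 (w=3); MST = {2-5(w=2) 3-8(w=3)}
step 3: add edge 2-8 (w=4); MST = {2-5(w=2) 2-8(w=4) 3-8(w=3)}
step 4: add edge 1-2 (w=5); MST = {1-2(w=5) 2-5(w=2) 2-8(w=4) 3-8(w=3)}
step 5: add edge 2-7 (w=6); MST = {1-2(w=5) 2-5(w=2) 2-7(w=6) 2-8(w=4) 3-8(w=3)}
step 6: add edge 4-5 (w=6); MST = {1-2(w=5) 2-5(w=2) 2-7(w=6) 2-8(w=4) 3-8(w=3) 4-5(w=6)}
step 7: add edge 0-3 (w=7); MST = {0-3(w=7) 1-2(w=5) 2-5(w=2) 2-7(w=6) 2-8(w=4) 3-8(w=3) 4-5(w=6)}
step 8: add edge 3-6 (w=16); MST = {0-3(w=7) 1-2(w=5) 2-5(w=2) 2-7(w=6) 2-8(w=4) 3-6(w=16) 3-8(w=3) 4-5(w=6)}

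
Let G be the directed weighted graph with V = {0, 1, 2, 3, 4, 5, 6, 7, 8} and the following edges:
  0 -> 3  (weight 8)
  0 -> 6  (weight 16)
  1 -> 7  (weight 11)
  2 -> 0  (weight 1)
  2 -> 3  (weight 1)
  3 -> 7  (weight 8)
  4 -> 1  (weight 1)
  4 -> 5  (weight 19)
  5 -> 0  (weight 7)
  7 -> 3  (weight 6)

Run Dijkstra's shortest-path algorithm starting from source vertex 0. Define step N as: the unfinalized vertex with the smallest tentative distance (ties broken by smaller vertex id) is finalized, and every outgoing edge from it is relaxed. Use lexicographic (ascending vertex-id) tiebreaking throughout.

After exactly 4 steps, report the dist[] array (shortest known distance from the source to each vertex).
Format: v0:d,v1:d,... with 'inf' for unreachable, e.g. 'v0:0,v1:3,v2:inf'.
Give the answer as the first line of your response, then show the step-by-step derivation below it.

v0:0,v1:inf,v2:inf,v3:8,v4:inf,v5:inf,v6:16,v7:16,v8:inf

step 1: dist = v0:0,v1:inf,v2:inf,v3:8,v4:inf,v5:inf,v6:16,v7:inf,v8:inf
step 2: dist = v0:0,v1:inf,v2:inf,v3:8,v4:inf,v5:inf,v6:16,v7:16,v8:inf
step 3: dist = v0:0,v1:inf,v2:inf,v3:8,v4:inf,v5:inf,v6:16,v7:16,v8:inf
step 4: dist = v0:0,v1:inf,v2:inf,v3:8,v4:inf,v5:inf,v6:16,v7:16,v8:inf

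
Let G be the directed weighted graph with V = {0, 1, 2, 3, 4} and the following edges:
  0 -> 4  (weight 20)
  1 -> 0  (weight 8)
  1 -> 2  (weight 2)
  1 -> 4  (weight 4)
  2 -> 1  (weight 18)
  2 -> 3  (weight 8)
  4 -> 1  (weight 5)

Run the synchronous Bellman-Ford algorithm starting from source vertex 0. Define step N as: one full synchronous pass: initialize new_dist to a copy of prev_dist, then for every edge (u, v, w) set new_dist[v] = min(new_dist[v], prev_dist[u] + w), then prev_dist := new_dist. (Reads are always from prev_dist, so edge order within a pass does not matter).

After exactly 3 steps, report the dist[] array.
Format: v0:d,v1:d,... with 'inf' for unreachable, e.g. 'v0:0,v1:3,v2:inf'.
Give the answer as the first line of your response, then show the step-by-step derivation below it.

v0:0,v1:25,v2:27,v3:inf,v4:20

step 1: dist = v0:0,v1:inf,v2:inf,v3:inf,v4:20
step 2: dist = v0:0,v1:25,v2:inf,v3:inf,v4:20
step 3: dist = v0:0,v1:25,v2:27,v3:inf,v4:20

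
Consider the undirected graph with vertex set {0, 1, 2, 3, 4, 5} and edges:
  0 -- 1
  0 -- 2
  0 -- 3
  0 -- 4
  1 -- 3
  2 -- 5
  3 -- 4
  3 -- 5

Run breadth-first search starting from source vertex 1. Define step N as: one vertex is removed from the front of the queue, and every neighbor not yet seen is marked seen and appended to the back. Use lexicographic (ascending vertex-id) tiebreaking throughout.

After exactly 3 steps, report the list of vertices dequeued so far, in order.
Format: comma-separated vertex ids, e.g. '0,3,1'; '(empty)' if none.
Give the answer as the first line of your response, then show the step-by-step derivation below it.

1,0,3

step 1: dequeue 1; queue=[0,3]; order=1
step 2: dequeue 0; queue=[3,2,4]; order=1,0
step 3: dequeue 3; queue=[2,4,5]; order=1,0,3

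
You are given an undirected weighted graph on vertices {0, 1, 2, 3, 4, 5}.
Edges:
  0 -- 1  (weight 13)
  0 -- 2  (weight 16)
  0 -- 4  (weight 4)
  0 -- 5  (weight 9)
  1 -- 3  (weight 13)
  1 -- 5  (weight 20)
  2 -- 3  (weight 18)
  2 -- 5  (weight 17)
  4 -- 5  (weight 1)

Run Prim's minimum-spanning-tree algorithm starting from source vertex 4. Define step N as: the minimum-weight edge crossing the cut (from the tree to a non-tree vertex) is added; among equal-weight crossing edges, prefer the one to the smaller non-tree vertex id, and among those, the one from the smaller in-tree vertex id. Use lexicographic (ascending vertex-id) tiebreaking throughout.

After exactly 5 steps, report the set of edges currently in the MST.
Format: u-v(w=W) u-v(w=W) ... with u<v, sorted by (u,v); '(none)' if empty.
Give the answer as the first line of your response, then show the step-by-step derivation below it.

0-1(w=13) 0-2(w=16) 0-4(w=4) 1-3(w=13) 4-5(w=1)

step 1: add edge 4-5 (w=1); MST = {4-5(w=1)}
step 2: add edge 0-4 (w=4); MST = {0-4(w=4) 4-5(w=1)}
step 3: add edge 0-1 (w=13); MST = {0-1(w=13) 0-4(w=4) 4-5(w=1)}
step 4: add edge 1-3 (w=13); MST = {0-1(w=13) 0-4(w=4) 1-3(w=13) 4-5(w=1)}
step 5: add edge 0-2 (w=16); MST = {0-1(w=13) 0-2(w=16) 0-4(w=4) 1-3(w=13) 4-5(w=1)}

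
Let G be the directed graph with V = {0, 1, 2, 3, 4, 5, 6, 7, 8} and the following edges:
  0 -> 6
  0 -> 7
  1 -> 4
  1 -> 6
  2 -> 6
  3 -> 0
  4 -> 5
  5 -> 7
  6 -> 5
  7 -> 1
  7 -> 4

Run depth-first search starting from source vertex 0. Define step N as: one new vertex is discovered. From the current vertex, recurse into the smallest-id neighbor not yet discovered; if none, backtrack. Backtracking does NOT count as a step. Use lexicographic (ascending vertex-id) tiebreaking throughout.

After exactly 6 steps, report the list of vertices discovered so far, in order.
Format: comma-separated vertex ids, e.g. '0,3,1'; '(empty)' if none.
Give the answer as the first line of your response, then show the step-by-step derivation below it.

0,6,5,7,1,4

step 1: discover 0; path=0; order=0
step 2: discover 6; path=0>6; order=0,6
step 3: discover 5; path=0>6>5; order=0,6,5
step 4: discover 7; path=0>6>5>7; order=0,6,5,7
step 5: discover 1; path=0>6>5>7>1; order=0,6,5,7,1
step 6: discover 4; path=0>6>5>7>1>4; order=0,6,5,7,1,4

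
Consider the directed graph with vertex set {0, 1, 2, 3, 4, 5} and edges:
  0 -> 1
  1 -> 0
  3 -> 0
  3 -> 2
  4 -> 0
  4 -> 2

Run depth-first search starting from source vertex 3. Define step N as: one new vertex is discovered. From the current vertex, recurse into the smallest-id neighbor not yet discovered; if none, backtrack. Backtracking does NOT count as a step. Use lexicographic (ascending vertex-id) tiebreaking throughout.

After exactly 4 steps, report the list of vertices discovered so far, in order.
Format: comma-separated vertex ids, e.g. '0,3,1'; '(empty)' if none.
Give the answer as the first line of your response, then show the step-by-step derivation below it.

3,0,1,2

step 1: discover 3; path=3; order=3
step 2: discover 0; path=3>0; order=3,0
step 3: discover 1; path=3>0>1; order=3,0,1
step 4: discover 2; path=3>2; order=3,0,1,2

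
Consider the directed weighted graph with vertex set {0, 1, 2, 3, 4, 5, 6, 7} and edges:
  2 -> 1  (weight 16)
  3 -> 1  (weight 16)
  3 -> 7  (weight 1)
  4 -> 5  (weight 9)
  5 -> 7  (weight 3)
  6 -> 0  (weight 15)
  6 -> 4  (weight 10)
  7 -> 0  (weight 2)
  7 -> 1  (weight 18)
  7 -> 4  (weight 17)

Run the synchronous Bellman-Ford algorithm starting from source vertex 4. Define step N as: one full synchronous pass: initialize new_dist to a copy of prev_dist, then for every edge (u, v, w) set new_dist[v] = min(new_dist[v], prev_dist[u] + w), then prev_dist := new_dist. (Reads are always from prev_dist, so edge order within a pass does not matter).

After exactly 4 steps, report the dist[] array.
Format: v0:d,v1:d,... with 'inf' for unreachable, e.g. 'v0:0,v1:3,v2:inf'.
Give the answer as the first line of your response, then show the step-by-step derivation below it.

v0:14,v1:30,v2:inf,v3:inf,v4:0,v5:9,v6:inf,v7:12

step 1: dist = v0:inf,v1:inf,v2:inf,v3:inf,v4:0,v5:9,v6:inf,v7:inf
step 2: dist = v0:inf,v1:inf,v2:inf,v3:inf,v4:0,v5:9,v6:inf,v7:12
step 3: dist = v0:14,v1:30,v2:inf,v3:inf,v4:0,v5:9,v6:inf,v7:12
step 4: dist = v0:14,v1:30,v2:inf,v3:inf,v4:0,v5:9,v6:inf,v7:12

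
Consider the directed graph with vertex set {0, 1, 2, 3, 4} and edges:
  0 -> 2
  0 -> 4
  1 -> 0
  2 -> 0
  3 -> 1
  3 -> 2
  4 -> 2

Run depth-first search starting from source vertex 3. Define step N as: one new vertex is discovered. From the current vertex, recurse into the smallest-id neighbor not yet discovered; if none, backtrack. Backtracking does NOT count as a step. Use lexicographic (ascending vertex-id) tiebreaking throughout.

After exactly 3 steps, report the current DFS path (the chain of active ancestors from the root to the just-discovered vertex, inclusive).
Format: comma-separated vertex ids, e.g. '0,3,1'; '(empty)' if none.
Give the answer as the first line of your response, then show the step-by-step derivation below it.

3,1,0

step 1: discover 3; path=3; order=3
step 2: discover 1; path=3>1; order=3,1
step 3: discover 0; path=3>1>0; order=3,1,0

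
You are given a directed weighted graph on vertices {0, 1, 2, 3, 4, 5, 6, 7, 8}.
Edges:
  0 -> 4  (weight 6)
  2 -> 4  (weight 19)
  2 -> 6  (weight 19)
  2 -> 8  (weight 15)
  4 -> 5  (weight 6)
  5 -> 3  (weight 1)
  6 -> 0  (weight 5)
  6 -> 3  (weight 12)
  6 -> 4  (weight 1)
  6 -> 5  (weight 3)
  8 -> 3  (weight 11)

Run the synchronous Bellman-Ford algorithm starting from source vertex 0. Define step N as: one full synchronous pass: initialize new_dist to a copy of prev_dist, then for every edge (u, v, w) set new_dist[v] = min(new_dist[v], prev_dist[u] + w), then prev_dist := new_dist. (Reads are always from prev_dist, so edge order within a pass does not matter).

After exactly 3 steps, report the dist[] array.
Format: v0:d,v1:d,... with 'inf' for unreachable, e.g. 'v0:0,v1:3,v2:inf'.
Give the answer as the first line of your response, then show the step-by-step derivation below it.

v0:0,v1:inf,v2:inf,v3:13,v4:6,v5:12,v6:inf,v7:inf,v8:inf

step 1: dist = v0:0,v1:inf,v2:inf,v3:inf,v4:6,v5:inf,v6:inf,v7:inf,v8:inf
step 2: dist = v0:0,v1:inf,v2:inf,v3:inf,v4:6,v5:12,v6:inf,v7:inf,v8:inf
step 3: dist = v0:0,v1:inf,v2:inf,v3:13,v4:6,v5:12,v6:inf,v7:inf,v8:inf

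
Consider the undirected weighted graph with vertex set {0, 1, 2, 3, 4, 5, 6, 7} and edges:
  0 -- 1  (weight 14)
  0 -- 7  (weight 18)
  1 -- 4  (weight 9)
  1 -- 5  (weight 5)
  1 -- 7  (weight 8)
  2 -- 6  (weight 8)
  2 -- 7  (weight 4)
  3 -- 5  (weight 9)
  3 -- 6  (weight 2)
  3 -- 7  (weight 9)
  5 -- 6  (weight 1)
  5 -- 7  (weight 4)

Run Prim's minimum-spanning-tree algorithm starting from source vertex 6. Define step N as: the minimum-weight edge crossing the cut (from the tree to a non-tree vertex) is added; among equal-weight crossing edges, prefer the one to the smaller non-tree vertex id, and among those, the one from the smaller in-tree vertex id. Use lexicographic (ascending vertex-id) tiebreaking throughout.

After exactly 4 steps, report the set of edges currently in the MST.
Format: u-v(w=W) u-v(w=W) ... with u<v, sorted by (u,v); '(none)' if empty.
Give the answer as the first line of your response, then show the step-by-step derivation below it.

2-7(w=4) 3-6(w=2) 5-6(w=1) 5-7(w=4)

step 1: add edge 5-6 (w=1); MST = {5-6(w=1)}
step 2: add edge 3-6 (w=2); MST = {3-6(w=2) 5-6(w=1)}
step 3: add edge 5-7 (w=4); MST = {3-6(w=2) 5-6(w=1) 5-7(w=4)}
step 4: add edge 2-7 (w=4); MST = {2-7(w=4) 3-6(w=2) 5-6(w=1) 5-7(w=4)}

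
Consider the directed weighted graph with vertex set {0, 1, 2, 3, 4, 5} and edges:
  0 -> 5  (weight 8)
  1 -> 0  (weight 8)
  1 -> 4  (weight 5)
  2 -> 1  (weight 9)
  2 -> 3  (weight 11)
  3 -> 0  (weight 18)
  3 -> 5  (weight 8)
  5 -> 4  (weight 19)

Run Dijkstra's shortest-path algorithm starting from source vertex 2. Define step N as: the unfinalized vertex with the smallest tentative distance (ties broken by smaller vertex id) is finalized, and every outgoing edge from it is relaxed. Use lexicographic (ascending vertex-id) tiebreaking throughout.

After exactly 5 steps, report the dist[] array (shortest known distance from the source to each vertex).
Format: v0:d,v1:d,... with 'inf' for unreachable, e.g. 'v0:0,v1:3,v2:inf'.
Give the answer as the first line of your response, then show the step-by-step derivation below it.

v0:17,v1:9,v2:0,v3:11,v4:14,v5:19

step 1: dist = v0:inf,v1:9,v2:0,v3:11,v4:inf,v5:inf
step 2: dist = v0:17,v1:9,v2:0,v3:11,v4:14,v5:inf
step 3: dist = v0:17,v1:9,v2:0,v3:11,v4:14,v5:19
step 4: dist = v0:17,v1:9,v2:0,v3:11,v4:14,v5:19
step 5: dist = v0:17,v1:9,v2:0,v3:11,v4:14,v5:19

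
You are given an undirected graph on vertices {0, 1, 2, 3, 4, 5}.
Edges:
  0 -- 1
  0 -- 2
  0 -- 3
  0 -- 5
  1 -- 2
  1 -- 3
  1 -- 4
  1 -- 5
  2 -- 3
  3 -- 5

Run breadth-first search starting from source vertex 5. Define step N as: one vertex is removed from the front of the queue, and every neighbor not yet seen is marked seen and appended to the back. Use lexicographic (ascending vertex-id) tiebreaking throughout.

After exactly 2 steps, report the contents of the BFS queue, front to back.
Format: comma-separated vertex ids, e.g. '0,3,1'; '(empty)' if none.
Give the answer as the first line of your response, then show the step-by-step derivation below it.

1,3,2

step 1: dequeue 5; queue=[0,1,3]; order=5
step 2: dequeue 0; queue=[1,3,2]; order=5,0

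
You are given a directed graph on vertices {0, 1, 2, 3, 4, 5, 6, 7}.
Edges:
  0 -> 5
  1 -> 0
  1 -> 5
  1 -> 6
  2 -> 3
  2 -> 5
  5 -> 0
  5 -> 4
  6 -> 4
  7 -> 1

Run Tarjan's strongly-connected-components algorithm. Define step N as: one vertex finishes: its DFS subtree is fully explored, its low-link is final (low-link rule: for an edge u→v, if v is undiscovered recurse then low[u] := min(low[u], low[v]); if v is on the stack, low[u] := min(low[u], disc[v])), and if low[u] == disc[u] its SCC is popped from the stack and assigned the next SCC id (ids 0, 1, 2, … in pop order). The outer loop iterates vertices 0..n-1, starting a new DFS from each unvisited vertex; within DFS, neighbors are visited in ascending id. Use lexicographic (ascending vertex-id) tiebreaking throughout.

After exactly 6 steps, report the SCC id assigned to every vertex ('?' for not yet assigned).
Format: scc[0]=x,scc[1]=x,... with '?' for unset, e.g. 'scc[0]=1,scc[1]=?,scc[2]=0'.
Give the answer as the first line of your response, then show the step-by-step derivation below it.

scc[0]=1,scc[1]=3,scc[2]=?,scc[3]=4,scc[4]=0,scc[5]=1,scc[6]=2,scc[7]=?

step 1: low=(low[0]=0,low[1]=?,low[2]=?,low[3]=?,low[4]=2,low[5]=0,low[6]=?,low[7]=?); scc=(scc[0]=?,scc[1]=?,scc[2]=?,scc[3]=?,scc[4]=0,scc[5]=?,scc[6]=?,scc[7]=?)
step 2: low=(low[0]=0,low[1]=?,low[2]=?,low[3]=?,low[4]=2,low[5]=0,low[6]=?,low[7]=?); scc=(scc[0]=?,scc[1]=?,scc[2]=?,scc[3]=?,scc[4]=0,scc[5]=?,scc[6]=?,scc[7]=?)
step 3: low=(low[0]=0,low[1]=?,low[2]=?,low[3]=?,low[4]=2,low[5]=0,low[6]=?,low[7]=?); scc=(scc[0]=1,scc[1]=?,scc[2]=?,scc[3]=?,scc[4]=0,scc[5]=1,scc[6]=?,scc[7]=?)
step 4: low=(low[0]=0,low[1]=3,low[2]=?,low[3]=?,low[4]=2,low[5]=0,low[6]=4,low[7]=?); scc=(scc[0]=1,scc[1]=?,scc[2]=?,scc[3]=?,scc[4]=0,scc[5]=1,scc[6]=2,scc[7]=?)
step 5: low=(low[0]=0,low[1]=3,low[2]=?,low[3]=?,low[4]=2,low[5]=0,low[6]=4,low[7]=?); scc=(scc[0]=1,scc[1]=3,scc[2]=?,scc[3]=?,scc[4]=0,scc[5]=1,scc[6]=2,scc[7]=?)
step 6: low=(low[0]=0,low[1]=3,low[2]=5,low[3]=6,low[4]=2,low[5]=0,low[6]=4,low[7]=?); scc=(scc[0]=1,scc[1]=3,scc[2]=?,scc[3]=4,scc[4]=0,scc[5]=1,scc[6]=2,scc[7]=?)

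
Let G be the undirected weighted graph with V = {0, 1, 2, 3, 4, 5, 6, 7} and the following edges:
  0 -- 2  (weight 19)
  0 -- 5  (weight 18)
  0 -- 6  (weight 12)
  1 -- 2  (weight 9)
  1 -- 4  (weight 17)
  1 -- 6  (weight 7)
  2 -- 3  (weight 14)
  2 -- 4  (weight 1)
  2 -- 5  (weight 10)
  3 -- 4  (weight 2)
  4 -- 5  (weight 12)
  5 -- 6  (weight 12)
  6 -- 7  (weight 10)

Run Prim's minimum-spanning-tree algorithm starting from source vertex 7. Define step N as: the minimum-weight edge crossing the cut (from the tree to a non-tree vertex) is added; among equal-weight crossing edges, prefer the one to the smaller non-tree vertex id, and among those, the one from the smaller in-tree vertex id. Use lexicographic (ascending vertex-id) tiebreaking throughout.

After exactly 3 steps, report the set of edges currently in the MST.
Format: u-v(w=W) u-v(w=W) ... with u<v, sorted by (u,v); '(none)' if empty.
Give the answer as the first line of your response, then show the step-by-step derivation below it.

1-2(w=9) 1-6(w=7) 6-7(w=10)

step 1: add edge 6-7 (w=10); MST = {6-7(w=10)}
step 2: add edge 1-6 (w=7); MST = {1-6(w=7) 6-7(w=10)}
step 3: add edge 1-2 (w=9); MST = {1-2(w=9) 1-6(w=7) 6-7(w=10)}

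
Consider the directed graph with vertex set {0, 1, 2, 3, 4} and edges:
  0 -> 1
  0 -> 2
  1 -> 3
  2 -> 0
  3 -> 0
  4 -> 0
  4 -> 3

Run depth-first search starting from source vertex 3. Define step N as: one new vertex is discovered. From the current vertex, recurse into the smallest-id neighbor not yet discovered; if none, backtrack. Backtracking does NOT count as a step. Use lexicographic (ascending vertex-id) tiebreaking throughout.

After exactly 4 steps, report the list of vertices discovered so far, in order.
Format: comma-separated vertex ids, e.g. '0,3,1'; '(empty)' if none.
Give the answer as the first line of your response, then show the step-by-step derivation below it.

3,0,1,2

step 1: discover 3; path=3; order=3
step 2: discover 0; path=3>0; order=3,0
step 3: discover 1; path=3>0>1; order=3,0,1
step 4: discover 2; path=3>0>2; order=3,0,1,2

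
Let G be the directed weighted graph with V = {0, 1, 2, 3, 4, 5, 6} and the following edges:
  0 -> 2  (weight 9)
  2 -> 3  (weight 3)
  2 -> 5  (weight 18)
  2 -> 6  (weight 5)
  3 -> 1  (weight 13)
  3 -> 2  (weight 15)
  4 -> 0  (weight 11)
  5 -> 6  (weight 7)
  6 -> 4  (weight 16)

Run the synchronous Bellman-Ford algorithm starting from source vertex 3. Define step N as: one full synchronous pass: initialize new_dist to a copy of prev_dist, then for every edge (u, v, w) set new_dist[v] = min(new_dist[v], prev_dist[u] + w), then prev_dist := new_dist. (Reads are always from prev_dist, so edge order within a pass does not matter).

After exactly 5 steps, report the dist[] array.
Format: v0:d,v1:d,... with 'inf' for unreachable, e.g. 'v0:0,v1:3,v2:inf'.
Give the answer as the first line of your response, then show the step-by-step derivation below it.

v0:47,v1:13,v2:15,v3:0,v4:36,v5:33,v6:20

step 1: dist = v0:inf,v1:13,v2:15,v3:0,v4:inf,v5:inf,v6:inf
step 2: dist = v0:inf,v1:13,v2:15,v3:0,v4:inf,v5:33,v6:20
step 3: dist = v0:inf,v1:13,v2:15,v3:0,v4:36,v5:33,v6:20
step 4: dist = v0:47,v1:13,v2:15,v3:0,v4:36,v5:33,v6:20
step 5: dist = v0:47,v1:13,v2:15,v3:0,v4:36,v5:33,v6:20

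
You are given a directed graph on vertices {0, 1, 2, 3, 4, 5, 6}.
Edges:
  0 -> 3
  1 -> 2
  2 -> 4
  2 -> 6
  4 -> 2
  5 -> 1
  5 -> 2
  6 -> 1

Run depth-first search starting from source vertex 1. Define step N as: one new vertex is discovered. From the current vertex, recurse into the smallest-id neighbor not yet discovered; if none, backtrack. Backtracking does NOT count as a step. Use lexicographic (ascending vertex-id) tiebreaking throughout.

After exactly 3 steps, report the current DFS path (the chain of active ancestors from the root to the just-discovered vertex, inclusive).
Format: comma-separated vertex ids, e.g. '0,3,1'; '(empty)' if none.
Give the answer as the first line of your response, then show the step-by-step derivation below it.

1,2,4

step 1: discover 1; path=1; order=1
step 2: discover 2; path=1>2; order=1,2
step 3: discover 4; path=1>2>4; order=1,2,4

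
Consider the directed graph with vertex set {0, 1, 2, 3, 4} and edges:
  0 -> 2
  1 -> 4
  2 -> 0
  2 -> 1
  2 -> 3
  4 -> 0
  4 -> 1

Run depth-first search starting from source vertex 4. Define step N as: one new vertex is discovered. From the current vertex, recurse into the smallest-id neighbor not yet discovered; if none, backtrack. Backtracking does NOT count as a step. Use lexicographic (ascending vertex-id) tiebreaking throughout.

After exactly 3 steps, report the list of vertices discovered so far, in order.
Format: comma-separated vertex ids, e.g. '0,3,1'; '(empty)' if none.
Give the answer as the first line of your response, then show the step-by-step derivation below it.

4,0,2

step 1: discover 4; path=4; order=4
step 2: discover 0; path=4>0; order=4,0
step 3: discover 2; path=4>0>2; order=4,0,2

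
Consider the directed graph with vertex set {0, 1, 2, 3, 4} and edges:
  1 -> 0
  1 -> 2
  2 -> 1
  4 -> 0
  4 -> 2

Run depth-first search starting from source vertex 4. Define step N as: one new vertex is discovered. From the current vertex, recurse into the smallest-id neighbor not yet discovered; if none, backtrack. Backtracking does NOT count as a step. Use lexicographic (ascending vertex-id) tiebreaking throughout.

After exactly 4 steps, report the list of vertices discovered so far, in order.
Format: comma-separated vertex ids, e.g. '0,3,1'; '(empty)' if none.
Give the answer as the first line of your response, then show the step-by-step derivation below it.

4,0,2,1

step 1: discover 4; path=4; order=4
step 2: discover 0; path=4>0; order=4,0
step 3: discover 2; path=4>2; order=4,0,2
step 4: discover 1; path=4>2>1; order=4,0,2,1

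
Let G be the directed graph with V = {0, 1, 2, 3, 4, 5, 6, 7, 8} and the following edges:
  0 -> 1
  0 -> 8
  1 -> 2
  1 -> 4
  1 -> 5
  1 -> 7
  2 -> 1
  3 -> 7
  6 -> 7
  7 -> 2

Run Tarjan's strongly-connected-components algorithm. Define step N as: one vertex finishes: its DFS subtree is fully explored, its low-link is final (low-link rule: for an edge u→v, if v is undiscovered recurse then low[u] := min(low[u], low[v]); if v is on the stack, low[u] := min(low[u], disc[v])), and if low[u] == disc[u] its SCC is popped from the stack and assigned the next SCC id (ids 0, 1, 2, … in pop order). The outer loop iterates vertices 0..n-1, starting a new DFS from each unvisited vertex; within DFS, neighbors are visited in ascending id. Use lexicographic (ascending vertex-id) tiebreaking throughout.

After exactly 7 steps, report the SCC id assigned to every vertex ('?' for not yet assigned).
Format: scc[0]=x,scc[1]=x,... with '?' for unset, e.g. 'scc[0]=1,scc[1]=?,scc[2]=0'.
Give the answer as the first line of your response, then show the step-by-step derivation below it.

scc[0]=4,scc[1]=2,scc[2]=2,scc[3]=?,scc[4]=0,scc[5]=1,scc[6]=?,scc[7]=2,scc[8]=3

step 1: low=(low[0]=0,low[1]=1,low[2]=1,low[3]=?,low[4]=?,low[5]=?,low[6]=?,low[7]=?,low[8]=?); scc=(scc[0]=?,scc[1]=?,scc[2]=?,scc[3]=?,scc[4]=?,scc[5]=?,scc[6]=?,scc[7]=?,scc[8]=?)
step 2: low=(low[0]=0,low[1]=1,low[2]=1,low[3]=?,low[4]=3,low[5]=?,low[6]=?,low[7]=?,low[8]=?); scc=(scc[0]=?,scc[1]=?,scc[2]=?,scc[3]=?,scc[4]=0,scc[5]=?,scc[6]=?,scc[7]=?,scc[8]=?)
step 3: low=(low[0]=0,low[1]=1,low[2]=1,low[3]=?,low[4]=3,low[5]=4,low[6]=?,low[7]=?,low[8]=?); scc=(scc[0]=?,scc[1]=?,scc[2]=?,scc[3]=?,scc[4]=0,scc[5]=1,scc[6]=?,scc[7]=?,scc[8]=?)
step 4: low=(low[0]=0,low[1]=1,low[2]=1,low[3]=?,low[4]=3,low[5]=4,low[6]=?,low[7]=2,low[8]=?); scc=(scc[0]=?,scc[1]=?,scc[2]=?,scc[3]=?,scc[4]=0,scc[5]=1,scc[6]=?,scc[7]=?,scc[8]=?)
step 5: low=(low[0]=0,low[1]=1,low[2]=1,low[3]=?,low[4]=3,low[5]=4,low[6]=?,low[7]=2,low[8]=?); scc=(scc[0]=?,scc[1]=2,scc[2]=2,scc[3]=?,scc[4]=0,scc[5]=1,scc[6]=?,scc[7]=2,scc[8]=?)
step 6: low=(low[0]=0,low[1]=1,low[2]=1,low[3]=?,low[4]=3,low[5]=4,low[6]=?,low[7]=2,low[8]=6); scc=(scc[0]=?,scc[1]=2,scc[2]=2,scc[3]=?,scc[4]=0,scc[5]=1,scc[6]=?,scc[7]=2,scc[8]=3)
step 7: low=(low[0]=0,low[1]=1,low[2]=1,low[3]=?,low[4]=3,low[5]=4,low[6]=?,low[7]=2,low[8]=6); scc=(scc[0]=4,scc[1]=2,scc[2]=2,scc[3]=?,scc[4]=0,scc[5]=1,scc[6]=?,scc[7]=2,scc[8]=3)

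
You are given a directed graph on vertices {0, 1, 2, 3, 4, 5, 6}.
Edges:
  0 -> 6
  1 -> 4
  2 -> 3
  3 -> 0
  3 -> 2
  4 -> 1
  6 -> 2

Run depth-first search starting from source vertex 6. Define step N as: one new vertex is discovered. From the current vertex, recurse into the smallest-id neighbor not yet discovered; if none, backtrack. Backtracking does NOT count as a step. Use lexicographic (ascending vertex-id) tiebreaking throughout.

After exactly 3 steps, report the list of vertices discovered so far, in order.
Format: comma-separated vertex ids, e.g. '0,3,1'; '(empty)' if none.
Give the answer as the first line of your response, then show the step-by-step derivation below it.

6,2,3

step 1: discover 6; path=6; order=6
step 2: discover 2; path=6>2; order=6,2
step 3: discover 3; path=6>2>3; order=6,2,3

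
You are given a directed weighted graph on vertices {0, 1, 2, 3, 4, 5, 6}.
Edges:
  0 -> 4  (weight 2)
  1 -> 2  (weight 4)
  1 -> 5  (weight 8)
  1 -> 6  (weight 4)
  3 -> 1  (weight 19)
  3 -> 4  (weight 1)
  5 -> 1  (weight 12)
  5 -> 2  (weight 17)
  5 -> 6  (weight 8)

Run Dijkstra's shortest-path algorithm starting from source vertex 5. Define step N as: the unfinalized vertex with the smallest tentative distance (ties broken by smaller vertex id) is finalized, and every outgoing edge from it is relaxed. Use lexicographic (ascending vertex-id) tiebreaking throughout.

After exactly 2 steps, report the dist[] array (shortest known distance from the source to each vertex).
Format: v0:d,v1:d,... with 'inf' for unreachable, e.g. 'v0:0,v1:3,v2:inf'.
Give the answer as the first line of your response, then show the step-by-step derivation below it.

v0:inf,v1:12,v2:17,v3:inf,v4:inf,v5:0,v6:8

step 1: dist = v0:inf,v1:12,v2:17,v3:inf,v4:inf,v5:0,v6:8
step 2: dist = v0:inf,v1:12,v2:17,v3:inf,v4:inf,v5:0,v6:8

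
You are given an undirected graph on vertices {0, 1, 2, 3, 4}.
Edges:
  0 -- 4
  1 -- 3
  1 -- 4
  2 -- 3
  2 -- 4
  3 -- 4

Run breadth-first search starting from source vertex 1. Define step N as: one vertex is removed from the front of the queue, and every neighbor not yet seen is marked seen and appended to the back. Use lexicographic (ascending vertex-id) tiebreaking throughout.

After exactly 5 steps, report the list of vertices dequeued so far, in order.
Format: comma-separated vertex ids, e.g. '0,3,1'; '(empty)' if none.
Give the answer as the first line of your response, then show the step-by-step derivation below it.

1,3,4,2,0

step 1: dequeue 1; queue=[3,4]; order=1
step 2: dequeue 3; queue=[4,2]; order=1,3
step 3: dequeue 4; queue=[2,0]; order=1,3,4
step 4: dequeue 2; queue=[0]; order=1,3,4,2
step 5: dequeue 0; queue=[(empty)]; order=1,3,4,2,0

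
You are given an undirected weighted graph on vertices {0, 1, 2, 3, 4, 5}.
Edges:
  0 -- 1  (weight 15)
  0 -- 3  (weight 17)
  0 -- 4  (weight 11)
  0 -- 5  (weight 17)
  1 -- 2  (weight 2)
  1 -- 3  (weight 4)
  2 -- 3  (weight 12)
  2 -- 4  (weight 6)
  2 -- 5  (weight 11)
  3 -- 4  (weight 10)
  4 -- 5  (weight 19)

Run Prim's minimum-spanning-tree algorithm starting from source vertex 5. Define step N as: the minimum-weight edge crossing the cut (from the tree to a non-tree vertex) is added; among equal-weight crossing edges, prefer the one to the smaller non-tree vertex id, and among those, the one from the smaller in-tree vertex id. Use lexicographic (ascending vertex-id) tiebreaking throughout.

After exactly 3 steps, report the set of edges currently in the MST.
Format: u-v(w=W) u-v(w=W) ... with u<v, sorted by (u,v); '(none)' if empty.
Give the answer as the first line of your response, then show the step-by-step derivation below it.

1-2(w=2) 1-3(w=4) 2-5(w=11)

step 1: add edge 2-5 (w=11); MST = {2-5(w=11)}
step 2: add edge 1-2 (w=2); MST = {1-2(w=2) 2-5(w=11)}
step 3: add edge 1-3 (w=4); MST = {1-2(w=2) 1-3(w=4) 2-5(w=11)}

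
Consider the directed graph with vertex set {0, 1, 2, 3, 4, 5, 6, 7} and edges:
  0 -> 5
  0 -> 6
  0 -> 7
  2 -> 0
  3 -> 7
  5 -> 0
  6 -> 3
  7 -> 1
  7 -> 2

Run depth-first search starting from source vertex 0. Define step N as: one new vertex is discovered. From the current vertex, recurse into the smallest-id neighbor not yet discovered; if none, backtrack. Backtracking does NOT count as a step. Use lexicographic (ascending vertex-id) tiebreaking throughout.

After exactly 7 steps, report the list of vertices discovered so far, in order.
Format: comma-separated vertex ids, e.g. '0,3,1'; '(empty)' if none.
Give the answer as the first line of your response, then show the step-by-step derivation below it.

0,5,6,3,7,1,2

step 1: discover 0; path=0; order=0
step 2: discover 5; path=0>5; order=0,5
step 3: discover 6; path=0>6; order=0,5,6
step 4: discover 3; path=0>6>3; order=0,5,6,3
step 5: discover 7; path=0>6>3>7; order=0,5,6,3,7
step 6: discover 1; path=0>6>3>7>1; order=0,5,6,3,7,1
step 7: discover 2; path=0>6>3>7>2; order=0,5,6,3,7,1,2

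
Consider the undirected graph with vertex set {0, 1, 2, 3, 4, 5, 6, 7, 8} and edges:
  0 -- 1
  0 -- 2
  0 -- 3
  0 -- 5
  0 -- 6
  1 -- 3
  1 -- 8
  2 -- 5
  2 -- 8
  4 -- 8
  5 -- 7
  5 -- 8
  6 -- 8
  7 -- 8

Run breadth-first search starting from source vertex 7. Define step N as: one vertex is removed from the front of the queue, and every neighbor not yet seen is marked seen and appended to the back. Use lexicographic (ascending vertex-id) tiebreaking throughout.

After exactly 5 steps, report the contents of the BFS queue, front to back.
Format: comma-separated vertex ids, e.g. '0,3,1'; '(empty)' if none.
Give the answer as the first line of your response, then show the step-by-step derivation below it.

1,4,6,3

step 1: dequeue 7; queue=[5,8]; order=7
step 2: dequeue 5; queue=[8,0,2]; order=7,5
step 3: dequeue 8; queue=[0,2,1,4,6]; order=7,5,8
step 4: dequeue 0; queue=[2,1,4,6,3]; order=7,5,8,0
step 5: dequeue 2; queue=[1,4,6,3]; order=7,5,8,0,2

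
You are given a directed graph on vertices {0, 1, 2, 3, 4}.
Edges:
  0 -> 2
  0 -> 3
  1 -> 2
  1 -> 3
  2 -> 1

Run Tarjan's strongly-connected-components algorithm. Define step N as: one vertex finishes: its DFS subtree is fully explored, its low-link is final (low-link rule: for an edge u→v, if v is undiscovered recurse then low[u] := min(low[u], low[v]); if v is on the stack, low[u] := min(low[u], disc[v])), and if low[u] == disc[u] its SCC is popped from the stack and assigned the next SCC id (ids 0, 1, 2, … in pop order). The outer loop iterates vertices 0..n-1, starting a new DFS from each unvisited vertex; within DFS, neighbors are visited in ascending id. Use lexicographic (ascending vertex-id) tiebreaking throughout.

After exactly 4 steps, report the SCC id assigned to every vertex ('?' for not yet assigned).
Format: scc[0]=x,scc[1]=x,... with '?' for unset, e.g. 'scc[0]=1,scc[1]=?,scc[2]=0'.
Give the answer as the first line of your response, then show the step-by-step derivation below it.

scc[0]=2,scc[1]=1,scc[2]=1,scc[3]=0,scc[4]=?

step 1: low=(low[0]=0,low[1]=1,low[2]=1,low[3]=3,low[4]=?); scc=(scc[0]=?,scc[1]=?,scc[2]=?,scc[3]=0,scc[4]=?)
step 2: low=(low[0]=0,low[1]=1,low[2]=1,low[3]=3,low[4]=?); scc=(scc[0]=?,scc[1]=?,scc[2]=?,scc[3]=0,scc[4]=?)
step 3: low=(low[0]=0,low[1]=1,low[2]=1,low[3]=3,low[4]=?); scc=(scc[0]=?,scc[1]=1,scc[2]=1,scc[3]=0,scc[4]=?)
step 4: low=(low[0]=0,low[1]=1,low[2]=1,low[3]=3,low[4]=?); scc=(scc[0]=2,scc[1]=1,scc[2]=1,scc[3]=0,scc[4]=?)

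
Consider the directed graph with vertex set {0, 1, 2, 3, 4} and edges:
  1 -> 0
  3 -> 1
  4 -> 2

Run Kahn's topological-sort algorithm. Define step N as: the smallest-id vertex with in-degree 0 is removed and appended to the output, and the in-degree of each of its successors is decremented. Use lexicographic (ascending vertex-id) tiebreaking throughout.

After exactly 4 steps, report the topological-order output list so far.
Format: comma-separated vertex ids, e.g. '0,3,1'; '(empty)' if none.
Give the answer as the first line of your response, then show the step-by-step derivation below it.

3,1,0,4

step 1: output 3; order=[3]; indeg=(1,0,1,0,0)
step 2: output 1; order=[3,1]; indeg=(0,0,1,0,0)
step 3: output 0; order=[3,1,0]; indeg=(0,0,1,0,0)
step 4: output 4; order=[3,1,0,4]; indeg=(0,0,0,0,0)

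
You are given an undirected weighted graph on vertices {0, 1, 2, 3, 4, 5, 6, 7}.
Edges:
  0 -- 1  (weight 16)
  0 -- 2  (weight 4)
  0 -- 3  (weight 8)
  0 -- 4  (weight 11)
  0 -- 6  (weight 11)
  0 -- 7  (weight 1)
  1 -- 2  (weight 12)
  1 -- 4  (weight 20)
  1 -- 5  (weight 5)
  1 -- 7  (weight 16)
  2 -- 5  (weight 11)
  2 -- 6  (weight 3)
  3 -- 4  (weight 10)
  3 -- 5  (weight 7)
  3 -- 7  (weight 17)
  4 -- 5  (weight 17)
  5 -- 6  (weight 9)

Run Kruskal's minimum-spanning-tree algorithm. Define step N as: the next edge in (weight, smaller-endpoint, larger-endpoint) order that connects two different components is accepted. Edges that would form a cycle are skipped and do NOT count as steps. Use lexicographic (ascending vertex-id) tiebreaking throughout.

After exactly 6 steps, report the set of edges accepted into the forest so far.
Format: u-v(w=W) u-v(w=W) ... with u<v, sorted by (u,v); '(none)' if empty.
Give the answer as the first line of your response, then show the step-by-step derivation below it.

0-2(w=4) 0-3(w=8) 0-7(w=1) 1-5(w=5) 2-6(w=3) 3-5(w=7)

step 1: add edge 0-7 (w=1); MST = {0-7(w=1)}
step 2: add edge 2-6 (w=3); MST = {0-7(w=1) 2-6(w=3)}
step 3: add edge 0-2 (w=4); MST = {0-2(w=4) 0-7(w=1) 2-6(w=3)}
step 4: add edge 1-5 (w=5); MST = {0-2(w=4) 0-7(w=1) 1-5(w=5) 2-6(w=3)}
step 5: add edge 3-5 (w=7); MST = {0-2(w=4) 0-7(w=1) 1-5(w=5) 2-6(w=3) 3-5(w=7)}
step 6: add edge 0-3 (w=8); MST = {0-2(w=4) 0-3(w=8) 0-7(w=1) 1-5(w=5) 2-6(w=3) 3-5(w=7)}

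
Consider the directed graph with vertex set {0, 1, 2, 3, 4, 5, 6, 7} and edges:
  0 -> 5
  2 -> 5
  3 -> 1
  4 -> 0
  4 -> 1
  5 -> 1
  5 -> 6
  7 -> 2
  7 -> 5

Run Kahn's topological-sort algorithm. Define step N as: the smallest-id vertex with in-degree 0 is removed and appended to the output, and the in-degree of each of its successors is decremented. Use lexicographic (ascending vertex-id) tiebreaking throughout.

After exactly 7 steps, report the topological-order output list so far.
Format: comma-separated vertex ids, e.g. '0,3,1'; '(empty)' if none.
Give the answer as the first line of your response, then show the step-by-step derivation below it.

3,4,0,7,2,5,1

step 1: output 3; order=[3]; indeg=(1,2,1,0,0,3,1,0)
step 2: output 4; order=[3,4]; indeg=(0,1,1,0,0,3,1,0)
step 3: output 0; order=[3,4,0]; indeg=(0,1,1,0,0,2,1,0)
step 4: output 7; order=[3,4,0,7]; indeg=(0,1,0,0,0,1,1,0)
step 5: output 2; order=[3,4,0,7,2]; indeg=(0,1,0,0,0,0,1,0)
step 6: output 5; order=[3,4,0,7,2,5]; indeg=(0,0,0,0,0,0,0,0)
step 7: output 1; order=[3,4,0,7,2,5,1]; indeg=(0,0,0,0,0,0,0,0)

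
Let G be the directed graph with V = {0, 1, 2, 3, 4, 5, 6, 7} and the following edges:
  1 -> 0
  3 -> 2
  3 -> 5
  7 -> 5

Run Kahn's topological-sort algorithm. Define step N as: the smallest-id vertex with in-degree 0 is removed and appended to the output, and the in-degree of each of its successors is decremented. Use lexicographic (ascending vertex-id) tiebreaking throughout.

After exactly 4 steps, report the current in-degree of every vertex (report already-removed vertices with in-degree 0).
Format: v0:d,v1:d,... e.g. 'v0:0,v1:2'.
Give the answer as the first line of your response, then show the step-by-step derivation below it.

v0:0,v1:0,v2:0,v3:0,v4:0,v5:1,v6:0,v7:0

step 1: output 1; order=[1]; indeg=(0,0,1,0,0,2,0,0)
step 2: output 0; order=[1,0]; indeg=(0,0,1,0,0,2,0,0)
step 3: output 3; order=[1,0,3]; indeg=(0,0,0,0,0,1,0,0)
step 4: output 2; order=[1,0,3,2]; indeg=(0,0,0,0,0,1,0,0)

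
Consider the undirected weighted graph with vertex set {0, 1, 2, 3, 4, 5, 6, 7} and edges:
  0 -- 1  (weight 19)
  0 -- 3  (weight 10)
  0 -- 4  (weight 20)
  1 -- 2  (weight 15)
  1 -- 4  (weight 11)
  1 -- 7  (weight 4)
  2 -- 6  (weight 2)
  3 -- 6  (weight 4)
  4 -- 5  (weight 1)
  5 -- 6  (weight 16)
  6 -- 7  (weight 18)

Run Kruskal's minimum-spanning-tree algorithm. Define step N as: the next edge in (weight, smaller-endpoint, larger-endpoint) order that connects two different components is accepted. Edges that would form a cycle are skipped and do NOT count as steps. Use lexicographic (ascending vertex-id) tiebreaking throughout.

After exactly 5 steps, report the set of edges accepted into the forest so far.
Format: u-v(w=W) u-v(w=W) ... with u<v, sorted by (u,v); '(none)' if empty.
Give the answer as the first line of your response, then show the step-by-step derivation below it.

0-3(w=10) 1-7(w=4) 2-6(w=2) 3-6(w=4) 4-5(w=1)

step 1: add edge 4-5 (w=1); MST = {4-5(w=1)}
step 2: add edge 2-6 (w=2); MST = {2-6(w=2) 4-5(w=1)}
step 3: add edge 1-7 (w=4); MST = {1-7(w=4) 2-6(w=2) 4-5(w=1)}
step 4: add edge 3-6 (w=4); MST = {1-7(w=4) 2-6(w=2) 3-6(w=4) 4-5(w=1)}
step 5: add edge 0-3 (w=10); MST = {0-3(w=10) 1-7(w=4) 2-6(w=2) 3-6(w=4) 4-5(w=1)}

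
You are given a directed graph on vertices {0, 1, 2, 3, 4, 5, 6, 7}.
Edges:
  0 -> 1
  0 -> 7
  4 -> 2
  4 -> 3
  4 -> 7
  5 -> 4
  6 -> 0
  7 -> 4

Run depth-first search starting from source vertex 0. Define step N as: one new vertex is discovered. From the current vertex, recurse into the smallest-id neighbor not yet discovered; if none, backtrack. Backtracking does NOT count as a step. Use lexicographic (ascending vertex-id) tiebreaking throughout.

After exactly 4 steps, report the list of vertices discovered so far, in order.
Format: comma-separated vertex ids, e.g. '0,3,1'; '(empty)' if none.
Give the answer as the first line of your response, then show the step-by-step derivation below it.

0,1,7,4

step 1: discover 0; path=0; order=0
step 2: discover 1; path=0>1; order=0,1
step 3: discover 7; path=0>7; order=0,1,7
step 4: discover 4; path=0>7>4; order=0,1,7,4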